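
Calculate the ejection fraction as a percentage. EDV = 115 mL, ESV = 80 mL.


SV = EDV - ESV = 115 - 80 = 35 mL
EF = SV/EDV * 100 = 35/115 * 100
EF = 30.43%


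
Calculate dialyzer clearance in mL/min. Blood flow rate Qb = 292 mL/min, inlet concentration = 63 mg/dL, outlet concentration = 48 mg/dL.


K = Qb * (Cb_in - Cb_out) / Cb_in
K = 292 * (63 - 48) / 63
K = 69.52 mL/min


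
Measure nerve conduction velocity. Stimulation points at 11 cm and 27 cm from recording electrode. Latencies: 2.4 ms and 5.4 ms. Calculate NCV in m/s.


Distance = (27 - 11) / 100 = 0.16 m
dt = (5.4 - 2.4) / 1000 = 0.003 s
NCV = dist / dt = 53.33 m/s


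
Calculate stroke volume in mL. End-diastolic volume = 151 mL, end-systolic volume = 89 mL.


SV = EDV - ESV
SV = 151 - 89
SV = 62 mL


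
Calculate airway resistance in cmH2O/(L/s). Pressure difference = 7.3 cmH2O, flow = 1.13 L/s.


R = dP / flow
R = 7.3 / 1.13
R = 6.46 cmH2O/(L/s)


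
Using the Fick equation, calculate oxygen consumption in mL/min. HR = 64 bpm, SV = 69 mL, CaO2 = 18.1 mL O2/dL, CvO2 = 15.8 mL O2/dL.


CO = HR*SV = 64*69/1000 = 4.416 L/min
a-v O2 diff = 18.1 - 15.8 = 2.3 mL/dL
VO2 = CO * (CaO2-CvO2) * 10 dL/L
VO2 = 4.416 * 2.3 * 10
VO2 = 101.6 mL/min


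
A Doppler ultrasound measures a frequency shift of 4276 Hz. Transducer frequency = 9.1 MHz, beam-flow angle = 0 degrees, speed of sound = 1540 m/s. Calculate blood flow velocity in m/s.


v = fd * c / (2 * f0 * cos(theta))
v = 4276 * 1540 / (2 * 9.1000e+06 * cos(0))
v = 0.3618 m/s


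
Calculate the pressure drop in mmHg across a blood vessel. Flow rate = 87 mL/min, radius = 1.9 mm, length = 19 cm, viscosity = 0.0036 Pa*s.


dP = 8*mu*L*Q / (pi*r^4)
Q = 87 mL/min = 1.45e-06 m^3/s
dP = 193.798 Pa = 193.798 / 133.322 mmHg = 1.454 mmHg


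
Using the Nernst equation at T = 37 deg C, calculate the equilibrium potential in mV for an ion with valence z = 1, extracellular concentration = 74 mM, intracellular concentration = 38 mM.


E = (RT/(zF)) * ln(C_out/C_in)
T = 37 + 273.15 = 310.15 K
E = (8.314 * 310.15 / (1 * 96485)) * ln(74/38)
E = 17.81 mV


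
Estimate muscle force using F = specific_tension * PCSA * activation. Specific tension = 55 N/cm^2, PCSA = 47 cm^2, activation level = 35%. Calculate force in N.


F = sigma * PCSA * activation
F = 55 * 47 * 0.35
F = 904.7 N


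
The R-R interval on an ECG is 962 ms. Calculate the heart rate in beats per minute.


HR = 60 / RR_interval(s)
RR = 962 ms = 0.962 s
HR = 60 / 0.962 = 62.37 bpm


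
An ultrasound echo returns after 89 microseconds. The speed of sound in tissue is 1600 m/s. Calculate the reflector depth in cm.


depth = c * t / 2
t = 89 us = 8.9000e-05 s
depth = 1600 * 8.9000e-05 / 2
depth = 0.0712 m = 7.12 cm


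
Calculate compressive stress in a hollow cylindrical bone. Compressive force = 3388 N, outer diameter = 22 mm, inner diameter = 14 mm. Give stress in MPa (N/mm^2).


A = pi*(r_o^2 - r_i^2)
r_o = 11 mm, r_i = 7 mm
A = 226.195 mm^2
sigma = F/A = 3388 / 226.195
sigma = 14.98 MPa


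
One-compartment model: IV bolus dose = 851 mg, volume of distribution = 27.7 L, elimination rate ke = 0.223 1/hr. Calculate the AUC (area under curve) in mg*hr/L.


C0 = Dose/Vd = 851/27.7 = 30.722 mg/L
AUC = C0/ke = 30.722/0.223
AUC = 137.8 mg*hr/L


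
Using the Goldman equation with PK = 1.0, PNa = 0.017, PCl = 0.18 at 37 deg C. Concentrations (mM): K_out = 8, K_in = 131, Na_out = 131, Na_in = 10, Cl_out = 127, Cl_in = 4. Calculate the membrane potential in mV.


Vm = (RT/F)*ln((PK*Ko + PNa*Nao + PCl*Cli)/(PK*Ki + PNa*Nai + PCl*Clo))
Numer = 10.947, Denom = 154.03
Vm = -70.66 mV


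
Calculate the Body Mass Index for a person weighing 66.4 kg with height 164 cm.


BMI = weight / height^2
height = 164 cm = 1.64 m
BMI = 66.4 / 1.64^2
BMI = 24.69 kg/m^2


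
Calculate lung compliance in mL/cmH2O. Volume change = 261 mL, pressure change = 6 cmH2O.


C = dV / dP
C = 261 / 6
C = 43.5 mL/cmH2O


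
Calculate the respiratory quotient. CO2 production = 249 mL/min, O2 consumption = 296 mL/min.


RQ = VCO2 / VO2
RQ = 249 / 296
RQ = 0.8412


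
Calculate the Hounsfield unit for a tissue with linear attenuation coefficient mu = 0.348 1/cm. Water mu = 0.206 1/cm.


HU = ((mu_tissue - mu_water) / mu_water) * 1000
HU = ((0.348 - 0.206) / 0.206) * 1000
HU = 689.3


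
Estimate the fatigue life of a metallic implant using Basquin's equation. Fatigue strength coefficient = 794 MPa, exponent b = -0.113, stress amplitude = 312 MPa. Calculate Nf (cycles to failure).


sigma_a = sigma_f' * (2Nf)^b
2Nf = (sigma_a/sigma_f')^(1/b)
2Nf = (312/794)^(1/-0.113)
2Nf = 3890.1271
Nf = 1945


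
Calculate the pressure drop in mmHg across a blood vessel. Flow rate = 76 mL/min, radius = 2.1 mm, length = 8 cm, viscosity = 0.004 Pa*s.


dP = 8*mu*L*Q / (pi*r^4)
Q = 76 mL/min = 1.26667e-06 m^3/s
dP = 53.0733 Pa = 53.0733 / 133.322 mmHg = 0.3981 mmHg


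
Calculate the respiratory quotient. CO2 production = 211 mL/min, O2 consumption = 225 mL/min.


RQ = VCO2 / VO2
RQ = 211 / 225
RQ = 0.9378


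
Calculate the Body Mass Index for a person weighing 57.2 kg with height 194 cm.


BMI = weight / height^2
height = 194 cm = 1.94 m
BMI = 57.2 / 1.94^2
BMI = 15.2 kg/m^2


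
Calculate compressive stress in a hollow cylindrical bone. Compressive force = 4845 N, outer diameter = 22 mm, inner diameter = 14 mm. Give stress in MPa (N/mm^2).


A = pi*(r_o^2 - r_i^2)
r_o = 11 mm, r_i = 7 mm
A = 226.195 mm^2
sigma = F/A = 4845 / 226.195
sigma = 21.42 MPa


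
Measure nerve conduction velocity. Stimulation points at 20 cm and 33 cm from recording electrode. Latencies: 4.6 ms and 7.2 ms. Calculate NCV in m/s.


Distance = (33 - 20) / 100 = 0.13 m
dt = (7.2 - 4.6) / 1000 = 0.0026 s
NCV = dist / dt = 50 m/s


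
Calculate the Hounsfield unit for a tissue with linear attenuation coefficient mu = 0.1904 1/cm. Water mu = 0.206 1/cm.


HU = ((mu_tissue - mu_water) / mu_water) * 1000
HU = ((0.1904 - 0.206) / 0.206) * 1000
HU = -75.73


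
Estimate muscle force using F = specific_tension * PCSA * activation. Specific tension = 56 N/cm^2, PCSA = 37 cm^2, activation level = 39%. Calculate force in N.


F = sigma * PCSA * activation
F = 56 * 37 * 0.39
F = 808.1 N


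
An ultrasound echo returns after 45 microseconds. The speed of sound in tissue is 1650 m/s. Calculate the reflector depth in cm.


depth = c * t / 2
t = 45 us = 4.5000e-05 s
depth = 1650 * 4.5000e-05 / 2
depth = 0.037125 m = 3.7125 cm


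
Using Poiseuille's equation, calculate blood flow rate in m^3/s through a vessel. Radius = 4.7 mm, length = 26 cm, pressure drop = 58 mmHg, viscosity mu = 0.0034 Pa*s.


Q = pi*r^4*dP / (8*mu*L)
r = 0.0047 m, L = 0.26 m
dP = 58 mmHg = 7732.676 Pa
Q = 0.001676 m^3/s


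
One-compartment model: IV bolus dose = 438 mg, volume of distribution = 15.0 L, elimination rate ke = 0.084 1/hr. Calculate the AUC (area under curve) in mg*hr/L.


C0 = Dose/Vd = 438/15.0 = 29.2 mg/L
AUC = C0/ke = 29.2/0.084
AUC = 347.6 mg*hr/L


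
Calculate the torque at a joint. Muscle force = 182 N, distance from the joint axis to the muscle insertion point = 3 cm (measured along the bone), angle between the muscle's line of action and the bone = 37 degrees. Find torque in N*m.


Torque = F * d * sin(theta)   (moment arm = d*sin(theta))
d = 3 cm = 0.03 m
Torque = 182 * 0.03 * sin(37)
Torque = 3.286 N*m


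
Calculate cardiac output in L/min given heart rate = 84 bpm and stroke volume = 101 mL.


CO = HR * SV
CO = 84 * 101 / 1000
CO = 8.484 L/min


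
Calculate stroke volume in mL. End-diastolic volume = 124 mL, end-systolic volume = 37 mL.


SV = EDV - ESV
SV = 124 - 37
SV = 87 mL


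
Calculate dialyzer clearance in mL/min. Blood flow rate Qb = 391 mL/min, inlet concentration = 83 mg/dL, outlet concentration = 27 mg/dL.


K = Qb * (Cb_in - Cb_out) / Cb_in
K = 391 * (83 - 27) / 83
K = 263.8 mL/min


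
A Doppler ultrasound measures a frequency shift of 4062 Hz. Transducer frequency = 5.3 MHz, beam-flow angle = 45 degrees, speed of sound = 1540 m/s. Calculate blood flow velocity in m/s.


v = fd * c / (2 * f0 * cos(theta))
v = 4062 * 1540 / (2 * 5.3000e+06 * cos(45))
v = 0.8346 m/s


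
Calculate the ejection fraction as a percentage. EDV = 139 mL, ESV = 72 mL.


SV = EDV - ESV = 139 - 72 = 67 mL
EF = SV/EDV * 100 = 67/139 * 100
EF = 48.2%


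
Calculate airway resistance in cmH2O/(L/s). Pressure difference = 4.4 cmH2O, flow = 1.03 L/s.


R = dP / flow
R = 4.4 / 1.03
R = 4.272 cmH2O/(L/s)


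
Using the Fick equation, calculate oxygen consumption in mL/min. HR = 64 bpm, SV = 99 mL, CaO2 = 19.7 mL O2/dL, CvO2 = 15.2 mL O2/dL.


CO = HR*SV = 64*99/1000 = 6.336 L/min
a-v O2 diff = 19.7 - 15.2 = 4.5 mL/dL
VO2 = CO * (CaO2-CvO2) * 10 dL/L
VO2 = 6.336 * 4.5 * 10
VO2 = 285.1 mL/min


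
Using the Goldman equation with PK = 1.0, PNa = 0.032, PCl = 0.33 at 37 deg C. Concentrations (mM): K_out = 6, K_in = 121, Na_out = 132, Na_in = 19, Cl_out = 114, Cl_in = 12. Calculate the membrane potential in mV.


Vm = (RT/F)*ln((PK*Ko + PNa*Nao + PCl*Cli)/(PK*Ki + PNa*Nai + PCl*Clo))
Numer = 14.184, Denom = 159.228
Vm = -64.63 mV


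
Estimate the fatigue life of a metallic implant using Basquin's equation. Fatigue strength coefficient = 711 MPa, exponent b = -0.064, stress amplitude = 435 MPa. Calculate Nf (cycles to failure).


sigma_a = sigma_f' * (2Nf)^b
2Nf = (sigma_a/sigma_f')^(1/b)
2Nf = (435/711)^(1/-0.064)
2Nf = 2158.0816
Nf = 1079


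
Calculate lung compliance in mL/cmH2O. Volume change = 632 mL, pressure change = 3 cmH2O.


C = dV / dP
C = 632 / 3
C = 210.7 mL/cmH2O


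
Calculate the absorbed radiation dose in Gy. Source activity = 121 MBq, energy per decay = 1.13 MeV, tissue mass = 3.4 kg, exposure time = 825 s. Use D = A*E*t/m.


A = 121 MBq = 1.2100e+08 Bq
E = 1.13 MeV = 1.81026e-13 J
D = A*E*t/m = 1.2100e+08*1.81026e-13*825/3.4
D = 0.005315 Gy


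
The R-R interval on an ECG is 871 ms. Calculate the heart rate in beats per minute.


HR = 60 / RR_interval(s)
RR = 871 ms = 0.871 s
HR = 60 / 0.871 = 68.89 bpm


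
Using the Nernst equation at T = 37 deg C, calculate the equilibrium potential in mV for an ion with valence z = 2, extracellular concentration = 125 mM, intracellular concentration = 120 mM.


E = (RT/(zF)) * ln(C_out/C_in)
T = 37 + 273.15 = 310.15 K
E = (8.314 * 310.15 / (2 * 96485)) * ln(125/120)
E = 0.5455 mV


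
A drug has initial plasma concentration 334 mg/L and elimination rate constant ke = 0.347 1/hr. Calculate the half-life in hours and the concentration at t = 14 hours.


t_half = ln(2) / ke = 0.693147 / 0.347 = 1.998 hr
C(t) = C0 * exp(-ke*t) = 334 * exp(-0.347*14)
C(14) = 2.594 mg/L


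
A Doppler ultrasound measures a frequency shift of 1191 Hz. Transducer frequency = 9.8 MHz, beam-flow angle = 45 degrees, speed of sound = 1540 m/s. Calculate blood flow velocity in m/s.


v = fd * c / (2 * f0 * cos(theta))
v = 1191 * 1540 / (2 * 9.8000e+06 * cos(45))
v = 0.1323 m/s


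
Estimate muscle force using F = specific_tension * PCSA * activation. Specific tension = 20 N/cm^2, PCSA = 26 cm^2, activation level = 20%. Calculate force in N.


F = sigma * PCSA * activation
F = 20 * 26 * 0.2
F = 104 N


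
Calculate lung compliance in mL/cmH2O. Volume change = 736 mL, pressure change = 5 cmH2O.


C = dV / dP
C = 736 / 5
C = 147.2 mL/cmH2O


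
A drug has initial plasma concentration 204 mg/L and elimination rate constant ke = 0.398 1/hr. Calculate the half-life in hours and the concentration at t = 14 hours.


t_half = ln(2) / ke = 0.693147 / 0.398 = 1.742 hr
C(t) = C0 * exp(-ke*t) = 204 * exp(-0.398*14)
C(14) = 0.7758 mg/L


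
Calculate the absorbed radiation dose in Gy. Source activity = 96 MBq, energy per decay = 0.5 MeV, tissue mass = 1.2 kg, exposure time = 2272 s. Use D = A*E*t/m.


A = 96 MBq = 9.6000e+07 Bq
E = 0.5 MeV = 8.01e-14 J
D = A*E*t/m = 9.6000e+07*8.01e-14*2272/1.2
D = 0.01456 Gy


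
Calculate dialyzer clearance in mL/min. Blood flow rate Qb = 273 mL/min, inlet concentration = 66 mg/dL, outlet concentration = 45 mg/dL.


K = Qb * (Cb_in - Cb_out) / Cb_in
K = 273 * (66 - 45) / 66
K = 86.86 mL/min


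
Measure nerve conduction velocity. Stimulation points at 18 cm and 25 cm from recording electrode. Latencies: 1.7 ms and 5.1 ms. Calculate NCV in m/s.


Distance = (25 - 18) / 100 = 0.07 m
dt = (5.1 - 1.7) / 1000 = 0.0034 s
NCV = dist / dt = 20.59 m/s


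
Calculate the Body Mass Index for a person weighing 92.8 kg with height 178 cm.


BMI = weight / height^2
height = 178 cm = 1.78 m
BMI = 92.8 / 1.78^2
BMI = 29.29 kg/m^2


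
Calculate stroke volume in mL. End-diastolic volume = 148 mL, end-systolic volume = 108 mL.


SV = EDV - ESV
SV = 148 - 108
SV = 40 mL


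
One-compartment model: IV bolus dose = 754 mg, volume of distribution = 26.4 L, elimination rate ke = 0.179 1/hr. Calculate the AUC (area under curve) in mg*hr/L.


C0 = Dose/Vd = 754/26.4 = 28.5606 mg/L
AUC = C0/ke = 28.5606/0.179
AUC = 159.6 mg*hr/L


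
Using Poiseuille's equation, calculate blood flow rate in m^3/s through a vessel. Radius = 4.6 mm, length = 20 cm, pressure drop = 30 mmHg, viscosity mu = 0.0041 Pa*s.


Q = pi*r^4*dP / (8*mu*L)
r = 0.0046 m, L = 0.2 m
dP = 30 mmHg = 3999.66 Pa
Q = 8.5763e-04 m^3/s


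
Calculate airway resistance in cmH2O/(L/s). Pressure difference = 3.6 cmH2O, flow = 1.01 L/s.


R = dP / flow
R = 3.6 / 1.01
R = 3.564 cmH2O/(L/s)


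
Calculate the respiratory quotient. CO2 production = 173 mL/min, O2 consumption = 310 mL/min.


RQ = VCO2 / VO2
RQ = 173 / 310
RQ = 0.5581


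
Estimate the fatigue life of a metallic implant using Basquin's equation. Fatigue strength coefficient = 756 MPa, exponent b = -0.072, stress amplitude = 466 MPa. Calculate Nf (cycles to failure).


sigma_a = sigma_f' * (2Nf)^b
2Nf = (sigma_a/sigma_f')^(1/b)
2Nf = (466/756)^(1/-0.072)
2Nf = 828.99874
Nf = 414.5


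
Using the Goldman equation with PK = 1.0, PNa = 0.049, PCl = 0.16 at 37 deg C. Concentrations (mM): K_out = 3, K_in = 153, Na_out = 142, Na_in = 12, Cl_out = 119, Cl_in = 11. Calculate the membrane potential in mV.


Vm = (RT/F)*ln((PK*Ko + PNa*Nao + PCl*Cli)/(PK*Ki + PNa*Nai + PCl*Clo))
Numer = 11.718, Denom = 172.628
Vm = -71.89 mV


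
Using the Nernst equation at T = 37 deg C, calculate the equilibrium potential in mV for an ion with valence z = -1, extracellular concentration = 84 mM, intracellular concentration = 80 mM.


E = (RT/(zF)) * ln(C_out/C_in)
T = 37 + 273.15 = 310.15 K
E = (8.314 * 310.15 / (-1 * 96485)) * ln(84/80)
E = -1.304 mV


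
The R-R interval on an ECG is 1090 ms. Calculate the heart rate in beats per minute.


HR = 60 / RR_interval(s)
RR = 1090 ms = 1.09 s
HR = 60 / 1.09 = 55.05 bpm


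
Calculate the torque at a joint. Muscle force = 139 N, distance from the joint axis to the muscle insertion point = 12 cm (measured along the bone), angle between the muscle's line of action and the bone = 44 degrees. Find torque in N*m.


Torque = F * d * sin(theta)   (moment arm = d*sin(theta))
d = 12 cm = 0.12 m
Torque = 139 * 0.12 * sin(44)
Torque = 11.59 N*m


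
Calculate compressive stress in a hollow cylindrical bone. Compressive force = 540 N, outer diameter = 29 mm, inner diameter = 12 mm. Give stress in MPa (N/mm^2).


A = pi*(r_o^2 - r_i^2)
r_o = 14.5 mm, r_i = 6 mm
A = 547.423 mm^2
sigma = F/A = 540 / 547.423
sigma = 0.9864 MPa


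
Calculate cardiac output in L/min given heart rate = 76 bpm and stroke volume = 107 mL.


CO = HR * SV
CO = 76 * 107 / 1000
CO = 8.132 L/min


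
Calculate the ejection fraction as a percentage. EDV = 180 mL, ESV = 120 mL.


SV = EDV - ESV = 180 - 120 = 60 mL
EF = SV/EDV * 100 = 60/180 * 100
EF = 33.33%


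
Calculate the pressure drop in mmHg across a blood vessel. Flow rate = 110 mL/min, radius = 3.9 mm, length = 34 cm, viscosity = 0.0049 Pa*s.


dP = 8*mu*L*Q / (pi*r^4)
Q = 110 mL/min = 1.83333e-06 m^3/s
dP = 33.62 Pa = 33.62 / 133.322 mmHg = 0.2522 mmHg


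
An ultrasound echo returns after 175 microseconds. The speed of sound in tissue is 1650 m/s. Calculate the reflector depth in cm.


depth = c * t / 2
t = 175 us = 1.7500e-04 s
depth = 1650 * 1.7500e-04 / 2
depth = 0.144375 m = 14.4375 cm


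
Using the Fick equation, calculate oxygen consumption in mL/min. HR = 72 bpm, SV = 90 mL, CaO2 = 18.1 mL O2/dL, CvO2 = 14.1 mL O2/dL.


CO = HR*SV = 72*90/1000 = 6.48 L/min
a-v O2 diff = 18.1 - 14.1 = 4 mL/dL
VO2 = CO * (CaO2-CvO2) * 10 dL/L
VO2 = 6.48 * 4 * 10
VO2 = 259.2 mL/min


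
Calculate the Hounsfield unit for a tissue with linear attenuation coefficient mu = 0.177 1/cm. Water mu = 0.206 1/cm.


HU = ((mu_tissue - mu_water) / mu_water) * 1000
HU = ((0.177 - 0.206) / 0.206) * 1000
HU = -140.8


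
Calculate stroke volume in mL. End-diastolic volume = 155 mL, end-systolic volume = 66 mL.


SV = EDV - ESV
SV = 155 - 66
SV = 89 mL


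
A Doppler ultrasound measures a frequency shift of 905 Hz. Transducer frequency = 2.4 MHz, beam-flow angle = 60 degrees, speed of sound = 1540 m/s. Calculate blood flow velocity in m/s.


v = fd * c / (2 * f0 * cos(theta))
v = 905 * 1540 / (2 * 2.4000e+06 * cos(60))
v = 0.5807 m/s


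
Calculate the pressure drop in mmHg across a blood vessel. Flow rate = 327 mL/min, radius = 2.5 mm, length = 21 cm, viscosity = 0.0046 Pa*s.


dP = 8*mu*L*Q / (pi*r^4)
Q = 327 mL/min = 5.45e-06 m^3/s
dP = 343.205 Pa = 343.205 / 133.322 mmHg = 2.574 mmHg


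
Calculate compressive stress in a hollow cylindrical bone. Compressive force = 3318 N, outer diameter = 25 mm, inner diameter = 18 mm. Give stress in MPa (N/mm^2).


A = pi*(r_o^2 - r_i^2)
r_o = 12.5 mm, r_i = 9 mm
A = 236.405 mm^2
sigma = F/A = 3318 / 236.405
sigma = 14.04 MPa


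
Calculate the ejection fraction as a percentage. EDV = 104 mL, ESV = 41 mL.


SV = EDV - ESV = 104 - 41 = 63 mL
EF = SV/EDV * 100 = 63/104 * 100
EF = 60.58%


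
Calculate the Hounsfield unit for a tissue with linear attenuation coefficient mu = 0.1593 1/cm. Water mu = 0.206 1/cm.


HU = ((mu_tissue - mu_water) / mu_water) * 1000
HU = ((0.1593 - 0.206) / 0.206) * 1000
HU = -226.7


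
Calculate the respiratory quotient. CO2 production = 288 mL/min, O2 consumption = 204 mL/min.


RQ = VCO2 / VO2
RQ = 288 / 204
RQ = 1.412


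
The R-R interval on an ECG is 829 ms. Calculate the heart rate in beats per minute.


HR = 60 / RR_interval(s)
RR = 829 ms = 0.829 s
HR = 60 / 0.829 = 72.38 bpm


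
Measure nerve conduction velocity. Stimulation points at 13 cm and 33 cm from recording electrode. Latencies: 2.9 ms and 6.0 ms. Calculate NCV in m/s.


Distance = (33 - 13) / 100 = 0.2 m
dt = (6.0 - 2.9) / 1000 = 0.0031 s
NCV = dist / dt = 64.52 m/s


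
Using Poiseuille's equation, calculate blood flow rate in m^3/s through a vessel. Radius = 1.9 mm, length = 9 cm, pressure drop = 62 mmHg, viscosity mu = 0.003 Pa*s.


Q = pi*r^4*dP / (8*mu*L)
r = 0.0019 m, L = 0.09 m
dP = 62 mmHg = 8265.964 Pa
Q = 1.5668e-04 m^3/s


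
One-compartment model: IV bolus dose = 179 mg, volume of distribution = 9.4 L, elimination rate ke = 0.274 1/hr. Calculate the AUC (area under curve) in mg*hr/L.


C0 = Dose/Vd = 179/9.4 = 19.0426 mg/L
AUC = C0/ke = 19.0426/0.274
AUC = 69.5 mg*hr/L


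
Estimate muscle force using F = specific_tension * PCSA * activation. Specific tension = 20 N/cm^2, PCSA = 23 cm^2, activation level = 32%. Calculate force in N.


F = sigma * PCSA * activation
F = 20 * 23 * 0.32
F = 147.2 N


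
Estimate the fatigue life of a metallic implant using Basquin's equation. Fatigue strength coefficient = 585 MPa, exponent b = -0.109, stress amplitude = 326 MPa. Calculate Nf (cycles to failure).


sigma_a = sigma_f' * (2Nf)^b
2Nf = (sigma_a/sigma_f')^(1/b)
2Nf = (326/585)^(1/-0.109)
2Nf = 213.65293
Nf = 106.8


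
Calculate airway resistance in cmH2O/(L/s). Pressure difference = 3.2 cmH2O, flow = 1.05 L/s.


R = dP / flow
R = 3.2 / 1.05
R = 3.048 cmH2O/(L/s)


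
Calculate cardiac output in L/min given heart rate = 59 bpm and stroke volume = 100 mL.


CO = HR * SV
CO = 59 * 100 / 1000
CO = 5.9 L/min


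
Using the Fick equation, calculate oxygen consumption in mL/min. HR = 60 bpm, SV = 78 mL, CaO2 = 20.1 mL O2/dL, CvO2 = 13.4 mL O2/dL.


CO = HR*SV = 60*78/1000 = 4.68 L/min
a-v O2 diff = 20.1 - 13.4 = 6.7 mL/dL
VO2 = CO * (CaO2-CvO2) * 10 dL/L
VO2 = 4.68 * 6.7 * 10
VO2 = 313.6 mL/min


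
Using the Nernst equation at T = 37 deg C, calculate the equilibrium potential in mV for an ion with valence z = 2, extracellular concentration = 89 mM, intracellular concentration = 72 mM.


E = (RT/(zF)) * ln(C_out/C_in)
T = 37 + 273.15 = 310.15 K
E = (8.314 * 310.15 / (2 * 96485)) * ln(89/72)
E = 2.832 mV


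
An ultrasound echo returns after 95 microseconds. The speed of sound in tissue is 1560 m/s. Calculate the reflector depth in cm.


depth = c * t / 2
t = 95 us = 9.5000e-05 s
depth = 1560 * 9.5000e-05 / 2
depth = 0.0741 m = 7.41 cm


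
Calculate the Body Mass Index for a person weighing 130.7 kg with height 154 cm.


BMI = weight / height^2
height = 154 cm = 1.54 m
BMI = 130.7 / 1.54^2
BMI = 55.11 kg/m^2


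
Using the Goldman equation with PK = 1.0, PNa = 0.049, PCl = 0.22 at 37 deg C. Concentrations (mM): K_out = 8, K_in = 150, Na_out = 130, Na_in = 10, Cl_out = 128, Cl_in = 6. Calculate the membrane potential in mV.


Vm = (RT/F)*ln((PK*Ko + PNa*Nao + PCl*Cli)/(PK*Ki + PNa*Nai + PCl*Clo))
Numer = 15.69, Denom = 178.65
Vm = -65.01 mV


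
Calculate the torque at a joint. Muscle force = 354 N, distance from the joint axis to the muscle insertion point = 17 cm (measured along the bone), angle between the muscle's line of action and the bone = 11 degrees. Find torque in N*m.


Torque = F * d * sin(theta)   (moment arm = d*sin(theta))
d = 17 cm = 0.17 m
Torque = 354 * 0.17 * sin(11)
Torque = 11.48 N*m


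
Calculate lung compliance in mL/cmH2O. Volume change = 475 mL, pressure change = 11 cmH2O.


C = dV / dP
C = 475 / 11
C = 43.18 mL/cmH2O


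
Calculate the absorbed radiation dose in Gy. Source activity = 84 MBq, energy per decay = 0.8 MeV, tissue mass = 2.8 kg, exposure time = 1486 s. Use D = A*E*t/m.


A = 84 MBq = 8.4000e+07 Bq
E = 0.8 MeV = 1.2816e-13 J
D = A*E*t/m = 8.4000e+07*1.2816e-13*1486/2.8
D = 0.005713 Gy


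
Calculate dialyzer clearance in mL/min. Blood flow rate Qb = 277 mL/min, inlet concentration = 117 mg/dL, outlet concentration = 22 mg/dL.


K = Qb * (Cb_in - Cb_out) / Cb_in
K = 277 * (117 - 22) / 117
K = 224.9 mL/min


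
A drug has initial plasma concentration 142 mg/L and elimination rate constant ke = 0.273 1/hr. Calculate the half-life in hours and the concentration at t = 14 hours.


t_half = ln(2) / ke = 0.693147 / 0.273 = 2.539 hr
C(t) = C0 * exp(-ke*t) = 142 * exp(-0.273*14)
C(14) = 3.108 mg/L


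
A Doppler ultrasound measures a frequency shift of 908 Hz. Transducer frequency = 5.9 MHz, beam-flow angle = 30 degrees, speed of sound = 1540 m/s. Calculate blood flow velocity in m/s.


v = fd * c / (2 * f0 * cos(theta))
v = 908 * 1540 / (2 * 5.9000e+06 * cos(30))
v = 0.1368 m/s


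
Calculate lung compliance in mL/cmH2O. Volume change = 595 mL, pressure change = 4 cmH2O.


C = dV / dP
C = 595 / 4
C = 148.8 mL/cmH2O


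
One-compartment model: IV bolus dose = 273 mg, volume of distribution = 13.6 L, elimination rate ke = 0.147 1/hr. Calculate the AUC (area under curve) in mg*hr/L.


C0 = Dose/Vd = 273/13.6 = 20.0735 mg/L
AUC = C0/ke = 20.0735/0.147
AUC = 136.6 mg*hr/L


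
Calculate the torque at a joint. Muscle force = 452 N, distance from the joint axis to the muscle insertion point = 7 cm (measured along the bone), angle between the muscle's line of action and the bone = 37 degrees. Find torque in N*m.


Torque = F * d * sin(theta)   (moment arm = d*sin(theta))
d = 7 cm = 0.07 m
Torque = 452 * 0.07 * sin(37)
Torque = 19.04 N*m


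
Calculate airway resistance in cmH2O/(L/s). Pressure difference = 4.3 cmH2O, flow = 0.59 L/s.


R = dP / flow
R = 4.3 / 0.59
R = 7.288 cmH2O/(L/s)


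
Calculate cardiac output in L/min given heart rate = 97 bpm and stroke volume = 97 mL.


CO = HR * SV
CO = 97 * 97 / 1000
CO = 9.409 L/min


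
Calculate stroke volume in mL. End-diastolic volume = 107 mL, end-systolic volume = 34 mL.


SV = EDV - ESV
SV = 107 - 34
SV = 73 mL


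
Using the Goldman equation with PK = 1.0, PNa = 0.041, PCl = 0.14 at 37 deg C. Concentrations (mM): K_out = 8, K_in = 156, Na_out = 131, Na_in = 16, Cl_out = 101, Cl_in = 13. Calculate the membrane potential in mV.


Vm = (RT/F)*ln((PK*Ko + PNa*Nao + PCl*Cli)/(PK*Ki + PNa*Nai + PCl*Clo))
Numer = 15.191, Denom = 170.796
Vm = -64.67 mV


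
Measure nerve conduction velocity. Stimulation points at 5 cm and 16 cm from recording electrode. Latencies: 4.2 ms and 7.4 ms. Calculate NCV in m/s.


Distance = (16 - 5) / 100 = 0.11 m
dt = (7.4 - 4.2) / 1000 = 0.0032 s
NCV = dist / dt = 34.38 m/s


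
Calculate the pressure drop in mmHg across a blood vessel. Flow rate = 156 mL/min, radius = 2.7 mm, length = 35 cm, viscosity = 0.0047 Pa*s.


dP = 8*mu*L*Q / (pi*r^4)
Q = 156 mL/min = 2.6e-06 m^3/s
dP = 204.939 Pa = 204.939 / 133.322 mmHg = 1.537 mmHg


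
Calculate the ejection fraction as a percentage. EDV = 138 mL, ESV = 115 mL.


SV = EDV - ESV = 138 - 115 = 23 mL
EF = SV/EDV * 100 = 23/138 * 100
EF = 16.67%


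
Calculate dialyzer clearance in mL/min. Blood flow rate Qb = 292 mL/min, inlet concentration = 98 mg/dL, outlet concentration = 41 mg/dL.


K = Qb * (Cb_in - Cb_out) / Cb_in
K = 292 * (98 - 41) / 98
K = 169.8 mL/min


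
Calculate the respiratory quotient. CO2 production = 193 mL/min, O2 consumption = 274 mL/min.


RQ = VCO2 / VO2
RQ = 193 / 274
RQ = 0.7044


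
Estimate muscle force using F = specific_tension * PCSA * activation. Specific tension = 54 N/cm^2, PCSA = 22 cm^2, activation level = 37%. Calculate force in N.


F = sigma * PCSA * activation
F = 54 * 22 * 0.37
F = 439.6 N


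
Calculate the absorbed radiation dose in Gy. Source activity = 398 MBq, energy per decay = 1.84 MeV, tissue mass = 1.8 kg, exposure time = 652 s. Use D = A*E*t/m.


A = 398 MBq = 3.9800e+08 Bq
E = 1.84 MeV = 2.94768e-13 J
D = A*E*t/m = 3.9800e+08*2.94768e-13*652/1.8
D = 0.0425 Gy


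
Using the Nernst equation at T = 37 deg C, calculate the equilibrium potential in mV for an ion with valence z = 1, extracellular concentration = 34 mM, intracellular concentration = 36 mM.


E = (RT/(zF)) * ln(C_out/C_in)
T = 37 + 273.15 = 310.15 K
E = (8.314 * 310.15 / (1 * 96485)) * ln(34/36)
E = -1.528 mV


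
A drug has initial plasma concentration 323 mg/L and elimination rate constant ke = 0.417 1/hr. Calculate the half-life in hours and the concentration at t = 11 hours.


t_half = ln(2) / ke = 0.693147 / 0.417 = 1.662 hr
C(t) = C0 * exp(-ke*t) = 323 * exp(-0.417*11)
C(11) = 3.289 mg/L


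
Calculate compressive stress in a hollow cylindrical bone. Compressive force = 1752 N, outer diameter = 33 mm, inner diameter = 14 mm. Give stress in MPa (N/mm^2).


A = pi*(r_o^2 - r_i^2)
r_o = 16.5 mm, r_i = 7 mm
A = 701.361 mm^2
sigma = F/A = 1752 / 701.361
sigma = 2.498 MPa


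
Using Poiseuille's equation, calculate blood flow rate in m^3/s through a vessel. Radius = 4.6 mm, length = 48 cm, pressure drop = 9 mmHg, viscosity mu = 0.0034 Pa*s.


Q = pi*r^4*dP / (8*mu*L)
r = 0.0046 m, L = 0.48 m
dP = 9 mmHg = 1199.898 Pa
Q = 1.2928e-04 m^3/s


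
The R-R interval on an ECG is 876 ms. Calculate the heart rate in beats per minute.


HR = 60 / RR_interval(s)
RR = 876 ms = 0.876 s
HR = 60 / 0.876 = 68.49 bpm


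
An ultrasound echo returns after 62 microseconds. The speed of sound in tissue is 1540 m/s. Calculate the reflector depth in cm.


depth = c * t / 2
t = 62 us = 6.2000e-05 s
depth = 1540 * 6.2000e-05 / 2
depth = 0.04774 m = 4.774 cm


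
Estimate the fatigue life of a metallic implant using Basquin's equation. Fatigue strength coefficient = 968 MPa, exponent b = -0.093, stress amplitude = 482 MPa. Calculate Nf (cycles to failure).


sigma_a = sigma_f' * (2Nf)^b
2Nf = (sigma_a/sigma_f')^(1/b)
2Nf = (482/968)^(1/-0.093)
2Nf = 1803.925
Nf = 902


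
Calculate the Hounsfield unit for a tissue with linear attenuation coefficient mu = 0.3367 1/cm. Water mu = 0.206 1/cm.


HU = ((mu_tissue - mu_water) / mu_water) * 1000
HU = ((0.3367 - 0.206) / 0.206) * 1000
HU = 634.5


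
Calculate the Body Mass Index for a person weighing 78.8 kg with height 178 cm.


BMI = weight / height^2
height = 178 cm = 1.78 m
BMI = 78.8 / 1.78^2
BMI = 24.87 kg/m^2


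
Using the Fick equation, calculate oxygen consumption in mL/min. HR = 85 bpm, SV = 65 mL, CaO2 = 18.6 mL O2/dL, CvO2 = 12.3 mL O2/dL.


CO = HR*SV = 85*65/1000 = 5.525 L/min
a-v O2 diff = 18.6 - 12.3 = 6.3 mL/dL
VO2 = CO * (CaO2-CvO2) * 10 dL/L
VO2 = 5.525 * 6.3 * 10
VO2 = 348.1 mL/min


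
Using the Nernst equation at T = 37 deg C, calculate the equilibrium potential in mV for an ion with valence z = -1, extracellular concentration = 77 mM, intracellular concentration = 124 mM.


E = (RT/(zF)) * ln(C_out/C_in)
T = 37 + 273.15 = 310.15 K
E = (8.314 * 310.15 / (-1 * 96485)) * ln(77/124)
E = 12.73 mV


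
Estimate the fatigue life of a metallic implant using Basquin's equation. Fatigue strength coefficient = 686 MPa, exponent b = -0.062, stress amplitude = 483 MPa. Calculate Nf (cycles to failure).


sigma_a = sigma_f' * (2Nf)^b
2Nf = (sigma_a/sigma_f')^(1/b)
2Nf = (483/686)^(1/-0.062)
2Nf = 286.8754
Nf = 143.4


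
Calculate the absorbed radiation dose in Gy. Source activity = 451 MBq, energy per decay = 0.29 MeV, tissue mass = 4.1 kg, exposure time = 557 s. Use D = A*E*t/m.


A = 451 MBq = 4.5100e+08 Bq
E = 0.29 MeV = 4.6458e-14 J
D = A*E*t/m = 4.5100e+08*4.6458e-14*557/4.1
D = 0.002846 Gy


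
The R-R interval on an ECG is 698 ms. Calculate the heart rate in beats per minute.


HR = 60 / RR_interval(s)
RR = 698 ms = 0.698 s
HR = 60 / 0.698 = 85.96 bpm


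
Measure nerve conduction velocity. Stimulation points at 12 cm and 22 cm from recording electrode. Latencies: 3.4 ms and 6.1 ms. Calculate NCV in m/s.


Distance = (22 - 12) / 100 = 0.1 m
dt = (6.1 - 3.4) / 1000 = 0.0027 s
NCV = dist / dt = 37.04 m/s


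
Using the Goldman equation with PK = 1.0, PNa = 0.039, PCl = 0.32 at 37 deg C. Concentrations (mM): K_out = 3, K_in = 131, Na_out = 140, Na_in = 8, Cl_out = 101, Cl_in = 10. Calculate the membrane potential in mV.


Vm = (RT/F)*ln((PK*Ko + PNa*Nao + PCl*Cli)/(PK*Ki + PNa*Nai + PCl*Clo))
Numer = 11.66, Denom = 163.632
Vm = -70.59 mV


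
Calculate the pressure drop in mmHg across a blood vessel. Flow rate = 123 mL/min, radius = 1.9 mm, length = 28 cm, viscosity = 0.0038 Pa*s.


dP = 8*mu*L*Q / (pi*r^4)
Q = 123 mL/min = 2.05e-06 m^3/s
dP = 426.208 Pa = 426.208 / 133.322 mmHg = 3.197 mmHg


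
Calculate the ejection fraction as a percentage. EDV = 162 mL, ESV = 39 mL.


SV = EDV - ESV = 162 - 39 = 123 mL
EF = SV/EDV * 100 = 123/162 * 100
EF = 75.93%


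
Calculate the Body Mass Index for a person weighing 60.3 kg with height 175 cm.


BMI = weight / height^2
height = 175 cm = 1.75 m
BMI = 60.3 / 1.75^2
BMI = 19.69 kg/m^2


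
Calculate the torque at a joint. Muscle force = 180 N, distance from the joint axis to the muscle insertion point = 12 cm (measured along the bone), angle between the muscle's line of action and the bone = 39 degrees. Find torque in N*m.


Torque = F * d * sin(theta)   (moment arm = d*sin(theta))
d = 12 cm = 0.12 m
Torque = 180 * 0.12 * sin(39)
Torque = 13.59 N*m


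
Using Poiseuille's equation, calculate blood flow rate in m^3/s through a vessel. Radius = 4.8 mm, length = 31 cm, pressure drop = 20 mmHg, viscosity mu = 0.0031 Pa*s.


Q = pi*r^4*dP / (8*mu*L)
r = 0.0048 m, L = 0.31 m
dP = 20 mmHg = 2666.44 Pa
Q = 5.7841e-04 m^3/s


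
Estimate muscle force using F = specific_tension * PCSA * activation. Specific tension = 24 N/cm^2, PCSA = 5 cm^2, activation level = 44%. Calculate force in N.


F = sigma * PCSA * activation
F = 24 * 5 * 0.44
F = 52.8 N


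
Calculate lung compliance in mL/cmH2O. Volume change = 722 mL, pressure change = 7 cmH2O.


C = dV / dP
C = 722 / 7
C = 103.1 mL/cmH2O


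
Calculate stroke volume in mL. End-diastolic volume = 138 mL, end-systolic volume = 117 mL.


SV = EDV - ESV
SV = 138 - 117
SV = 21 mL


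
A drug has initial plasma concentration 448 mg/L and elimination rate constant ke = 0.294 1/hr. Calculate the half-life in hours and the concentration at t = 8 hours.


t_half = ln(2) / ke = 0.693147 / 0.294 = 2.358 hr
C(t) = C0 * exp(-ke*t) = 448 * exp(-0.294*8)
C(8) = 42.64 mg/L


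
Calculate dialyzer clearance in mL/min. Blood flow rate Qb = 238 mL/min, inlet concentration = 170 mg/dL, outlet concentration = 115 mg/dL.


K = Qb * (Cb_in - Cb_out) / Cb_in
K = 238 * (170 - 115) / 170
K = 77 mL/min


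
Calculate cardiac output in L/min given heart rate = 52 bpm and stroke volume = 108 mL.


CO = HR * SV
CO = 52 * 108 / 1000
CO = 5.616 L/min


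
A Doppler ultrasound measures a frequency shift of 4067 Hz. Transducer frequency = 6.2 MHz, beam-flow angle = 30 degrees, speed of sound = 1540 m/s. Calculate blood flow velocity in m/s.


v = fd * c / (2 * f0 * cos(theta))
v = 4067 * 1540 / (2 * 6.2000e+06 * cos(30))
v = 0.5832 m/s


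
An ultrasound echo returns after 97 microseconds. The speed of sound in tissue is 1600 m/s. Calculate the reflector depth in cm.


depth = c * t / 2
t = 97 us = 9.7000e-05 s
depth = 1600 * 9.7000e-05 / 2
depth = 0.0776 m = 7.76 cm


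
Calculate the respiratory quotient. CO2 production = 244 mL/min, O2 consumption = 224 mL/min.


RQ = VCO2 / VO2
RQ = 244 / 224
RQ = 1.089


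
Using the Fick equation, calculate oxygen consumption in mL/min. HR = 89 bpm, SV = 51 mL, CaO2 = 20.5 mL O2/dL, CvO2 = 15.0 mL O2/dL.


CO = HR*SV = 89*51/1000 = 4.539 L/min
a-v O2 diff = 20.5 - 15.0 = 5.5 mL/dL
VO2 = CO * (CaO2-CvO2) * 10 dL/L
VO2 = 4.539 * 5.5 * 10
VO2 = 249.6 mL/min


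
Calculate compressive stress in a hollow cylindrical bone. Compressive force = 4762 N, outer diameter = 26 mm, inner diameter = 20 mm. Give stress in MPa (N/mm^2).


A = pi*(r_o^2 - r_i^2)
r_o = 13 mm, r_i = 10 mm
A = 216.77 mm^2
sigma = F/A = 4762 / 216.77
sigma = 21.97 MPa


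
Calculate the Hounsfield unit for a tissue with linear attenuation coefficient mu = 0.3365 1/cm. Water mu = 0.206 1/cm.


HU = ((mu_tissue - mu_water) / mu_water) * 1000
HU = ((0.3365 - 0.206) / 0.206) * 1000
HU = 633.5


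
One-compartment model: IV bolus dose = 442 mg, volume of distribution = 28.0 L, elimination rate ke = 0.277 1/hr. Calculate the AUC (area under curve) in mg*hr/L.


C0 = Dose/Vd = 442/28.0 = 15.7857 mg/L
AUC = C0/ke = 15.7857/0.277
AUC = 56.99 mg*hr/L


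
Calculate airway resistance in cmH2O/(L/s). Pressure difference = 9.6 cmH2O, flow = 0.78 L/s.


R = dP / flow
R = 9.6 / 0.78
R = 12.31 cmH2O/(L/s)


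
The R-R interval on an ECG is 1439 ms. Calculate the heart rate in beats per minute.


HR = 60 / RR_interval(s)
RR = 1439 ms = 1.439 s
HR = 60 / 1.439 = 41.7 bpm


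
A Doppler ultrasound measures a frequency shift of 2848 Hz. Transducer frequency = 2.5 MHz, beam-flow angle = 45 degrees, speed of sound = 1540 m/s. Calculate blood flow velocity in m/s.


v = fd * c / (2 * f0 * cos(theta))
v = 2848 * 1540 / (2 * 2.5000e+06 * cos(45))
v = 1.241 m/s


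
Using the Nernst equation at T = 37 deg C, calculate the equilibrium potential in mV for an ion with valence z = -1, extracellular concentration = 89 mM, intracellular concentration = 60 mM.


E = (RT/(zF)) * ln(C_out/C_in)
T = 37 + 273.15 = 310.15 K
E = (8.314 * 310.15 / (-1 * 96485)) * ln(89/60)
E = -10.54 mV


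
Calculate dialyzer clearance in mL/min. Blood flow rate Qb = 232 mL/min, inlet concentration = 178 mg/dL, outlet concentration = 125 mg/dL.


K = Qb * (Cb_in - Cb_out) / Cb_in
K = 232 * (178 - 125) / 178
K = 69.08 mL/min


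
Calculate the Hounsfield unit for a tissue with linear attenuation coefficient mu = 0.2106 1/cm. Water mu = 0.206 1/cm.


HU = ((mu_tissue - mu_water) / mu_water) * 1000
HU = ((0.2106 - 0.206) / 0.206) * 1000
HU = 22.33


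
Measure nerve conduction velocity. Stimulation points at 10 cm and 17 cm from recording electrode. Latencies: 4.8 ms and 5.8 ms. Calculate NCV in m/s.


Distance = (17 - 10) / 100 = 0.07 m
dt = (5.8 - 4.8) / 1000 = 0.001 s
NCV = dist / dt = 70 m/s


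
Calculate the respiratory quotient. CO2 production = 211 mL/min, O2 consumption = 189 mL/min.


RQ = VCO2 / VO2
RQ = 211 / 189
RQ = 1.116


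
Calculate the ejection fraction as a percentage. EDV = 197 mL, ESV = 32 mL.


SV = EDV - ESV = 197 - 32 = 165 mL
EF = SV/EDV * 100 = 165/197 * 100
EF = 83.76%


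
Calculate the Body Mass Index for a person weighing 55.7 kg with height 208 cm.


BMI = weight / height^2
height = 208 cm = 2.08 m
BMI = 55.7 / 2.08^2
BMI = 12.87 kg/m^2


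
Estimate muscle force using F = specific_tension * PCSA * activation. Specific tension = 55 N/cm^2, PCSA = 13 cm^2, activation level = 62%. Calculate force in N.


F = sigma * PCSA * activation
F = 55 * 13 * 0.62
F = 443.3 N


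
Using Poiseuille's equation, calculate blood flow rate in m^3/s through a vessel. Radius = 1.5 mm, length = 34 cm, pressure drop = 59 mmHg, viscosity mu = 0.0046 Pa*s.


Q = pi*r^4*dP / (8*mu*L)
r = 0.0015 m, L = 0.34 m
dP = 59 mmHg = 7865.998 Pa
Q = 9.9987e-06 m^3/s


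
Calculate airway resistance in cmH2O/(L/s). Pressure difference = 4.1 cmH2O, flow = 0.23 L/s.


R = dP / flow
R = 4.1 / 0.23
R = 17.83 cmH2O/(L/s)


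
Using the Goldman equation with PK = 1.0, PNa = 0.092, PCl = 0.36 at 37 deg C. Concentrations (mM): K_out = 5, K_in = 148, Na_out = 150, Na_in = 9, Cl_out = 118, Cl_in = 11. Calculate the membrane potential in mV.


Vm = (RT/F)*ln((PK*Ko + PNa*Nao + PCl*Cli)/(PK*Ki + PNa*Nai + PCl*Clo))
Numer = 22.76, Denom = 191.308
Vm = -56.89 mV


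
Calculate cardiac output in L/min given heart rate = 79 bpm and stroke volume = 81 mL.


CO = HR * SV
CO = 79 * 81 / 1000
CO = 6.399 L/min


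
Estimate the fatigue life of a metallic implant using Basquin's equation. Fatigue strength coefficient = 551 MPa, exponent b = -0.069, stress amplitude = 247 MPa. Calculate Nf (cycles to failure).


sigma_a = sigma_f' * (2Nf)^b
2Nf = (sigma_a/sigma_f')^(1/b)
2Nf = (247/551)^(1/-0.069)
2Nf = 112219.24
Nf = 5.611e+04


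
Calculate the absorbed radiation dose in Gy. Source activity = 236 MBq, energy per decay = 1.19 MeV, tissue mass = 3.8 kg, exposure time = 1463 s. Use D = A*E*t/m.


A = 236 MBq = 2.3600e+08 Bq
E = 1.19 MeV = 1.90638e-13 J
D = A*E*t/m = 2.3600e+08*1.90638e-13*1463/3.8
D = 0.01732 Gy


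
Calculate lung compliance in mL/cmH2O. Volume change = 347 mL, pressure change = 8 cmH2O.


C = dV / dP
C = 347 / 8
C = 43.38 mL/cmH2O


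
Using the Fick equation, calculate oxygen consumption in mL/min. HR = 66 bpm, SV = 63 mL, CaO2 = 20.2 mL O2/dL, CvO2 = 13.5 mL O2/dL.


CO = HR*SV = 66*63/1000 = 4.158 L/min
a-v O2 diff = 20.2 - 13.5 = 6.7 mL/dL
VO2 = CO * (CaO2-CvO2) * 10 dL/L
VO2 = 4.158 * 6.7 * 10
VO2 = 278.6 mL/min


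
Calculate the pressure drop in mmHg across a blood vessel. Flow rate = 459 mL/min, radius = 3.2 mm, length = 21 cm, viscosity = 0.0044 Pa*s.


dP = 8*mu*L*Q / (pi*r^4)
Q = 459 mL/min = 7.65e-06 m^3/s
dP = 171.662 Pa = 171.662 / 133.322 mmHg = 1.288 mmHg


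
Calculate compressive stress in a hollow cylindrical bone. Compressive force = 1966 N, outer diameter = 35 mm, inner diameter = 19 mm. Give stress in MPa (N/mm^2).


A = pi*(r_o^2 - r_i^2)
r_o = 17.5 mm, r_i = 9.5 mm
A = 678.584 mm^2
sigma = F/A = 1966 / 678.584
sigma = 2.897 MPa
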